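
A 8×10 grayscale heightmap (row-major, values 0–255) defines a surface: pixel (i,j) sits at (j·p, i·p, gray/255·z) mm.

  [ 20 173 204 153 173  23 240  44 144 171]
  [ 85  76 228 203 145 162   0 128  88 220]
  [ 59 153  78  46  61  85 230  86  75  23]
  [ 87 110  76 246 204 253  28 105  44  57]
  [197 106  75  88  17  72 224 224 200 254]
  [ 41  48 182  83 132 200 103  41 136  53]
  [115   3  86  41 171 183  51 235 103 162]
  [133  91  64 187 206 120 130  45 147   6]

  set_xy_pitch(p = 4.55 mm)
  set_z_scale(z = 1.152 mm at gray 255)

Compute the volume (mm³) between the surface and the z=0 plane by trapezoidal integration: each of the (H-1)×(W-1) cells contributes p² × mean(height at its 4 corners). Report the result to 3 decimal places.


height_mm = gray/255 × 1.152; cell vol = 4.55² × mean(4 corners)
unit = 4.55² × 1.152 / (4×255) = 0.0233816 mm³ per gray-sum
row 0: Σ corner-gray over 9 cells = 4864  → 113.7283
row 1: Σ corner-gray over 9 cells = 4075  → 95.2802
row 2: Σ corner-gray over 9 cells = 3986  → 93.1992
row 3: Σ corner-gray over 9 cells = 4739  → 110.8056
row 4: Σ corner-gray over 9 cells = 4407  → 103.0429
row 5: Σ corner-gray over 9 cells = 3967  → 92.7550
row 6: Σ corner-gray over 9 cells = 4142  → 96.8468
Σ rows: total corner-gray = 30180  → 705.6581 mm³

705.658


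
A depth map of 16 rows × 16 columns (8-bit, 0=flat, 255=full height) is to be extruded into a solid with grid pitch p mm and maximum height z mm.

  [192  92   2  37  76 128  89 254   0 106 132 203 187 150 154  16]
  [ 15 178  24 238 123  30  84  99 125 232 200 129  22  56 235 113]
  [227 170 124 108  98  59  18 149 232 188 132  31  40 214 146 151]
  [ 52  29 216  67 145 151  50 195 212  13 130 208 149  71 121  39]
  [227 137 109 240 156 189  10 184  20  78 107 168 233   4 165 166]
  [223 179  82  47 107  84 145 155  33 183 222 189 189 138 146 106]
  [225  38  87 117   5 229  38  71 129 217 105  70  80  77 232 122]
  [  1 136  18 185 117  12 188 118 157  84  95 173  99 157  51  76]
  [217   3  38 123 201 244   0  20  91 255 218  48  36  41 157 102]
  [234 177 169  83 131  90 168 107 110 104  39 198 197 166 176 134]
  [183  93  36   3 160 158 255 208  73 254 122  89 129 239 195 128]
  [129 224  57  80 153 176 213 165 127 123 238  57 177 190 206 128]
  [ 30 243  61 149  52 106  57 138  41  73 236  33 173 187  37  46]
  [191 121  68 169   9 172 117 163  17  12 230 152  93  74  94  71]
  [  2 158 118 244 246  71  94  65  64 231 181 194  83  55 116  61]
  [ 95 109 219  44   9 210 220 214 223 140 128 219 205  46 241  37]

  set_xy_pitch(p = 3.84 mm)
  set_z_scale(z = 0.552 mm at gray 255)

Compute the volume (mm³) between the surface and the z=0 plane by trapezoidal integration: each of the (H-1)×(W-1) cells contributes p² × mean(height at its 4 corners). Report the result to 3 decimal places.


903.812

height_mm = gray/255 × 0.552; cell vol = 3.84² × mean(4 corners)
unit = 3.84² × 0.552 / (4×255) = 0.00797997 mm³ per gray-sum
row 0: Σ corner-gray over 15 cells = 7106  → 56.7057
row 1: Σ corner-gray over 15 cells = 7474  → 59.6423
row 2: Σ corner-gray over 15 cells = 7401  → 59.0598
row 3: Σ corner-gray over 15 cells = 7598  → 60.6318
row 4: Σ corner-gray over 15 cells = 8120  → 64.7974
row 5: Σ corner-gray over 15 cells = 7464  → 59.5625
row 6: Σ corner-gray over 15 cells = 6594  → 52.6199
row 7: Σ corner-gray over 15 cells = 6526  → 52.0773
row 8: Σ corner-gray over 15 cells = 7467  → 59.5864
row 9: Σ corner-gray over 15 cells = 8537  → 68.1250
row 10: Σ corner-gray over 15 cells = 8968  → 71.5644
row 11: Σ corner-gray over 15 cells = 7877  → 62.8582
row 12: Σ corner-gray over 15 cells = 6492  → 51.8060
row 13: Σ corner-gray over 15 cells = 7147  → 57.0329
row 14: Σ corner-gray over 15 cells = 8489  → 67.7420
Σ rows: total corner-gray = 113260  → 903.8116 mm³


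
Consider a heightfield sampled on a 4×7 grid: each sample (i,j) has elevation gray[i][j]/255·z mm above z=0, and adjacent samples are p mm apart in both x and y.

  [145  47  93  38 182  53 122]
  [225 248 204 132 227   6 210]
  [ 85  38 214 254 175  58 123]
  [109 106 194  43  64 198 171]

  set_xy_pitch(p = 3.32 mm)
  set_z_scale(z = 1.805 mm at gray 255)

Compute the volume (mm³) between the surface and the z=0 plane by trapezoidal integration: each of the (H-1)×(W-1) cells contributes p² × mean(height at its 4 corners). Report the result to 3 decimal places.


height_mm = gray/255 × 1.805; cell vol = 3.32² × mean(4 corners)
unit = 3.32² × 1.805 / (4×255) = 0.0195053 mm³ per gray-sum
row 0: Σ corner-gray over 6 cells = 3162  → 61.6758
row 1: Σ corner-gray over 6 cells = 3755  → 73.2425
row 2: Σ corner-gray over 6 cells = 3176  → 61.9489
Σ rows: total corner-gray = 10093  → 196.8673 mm³

196.867


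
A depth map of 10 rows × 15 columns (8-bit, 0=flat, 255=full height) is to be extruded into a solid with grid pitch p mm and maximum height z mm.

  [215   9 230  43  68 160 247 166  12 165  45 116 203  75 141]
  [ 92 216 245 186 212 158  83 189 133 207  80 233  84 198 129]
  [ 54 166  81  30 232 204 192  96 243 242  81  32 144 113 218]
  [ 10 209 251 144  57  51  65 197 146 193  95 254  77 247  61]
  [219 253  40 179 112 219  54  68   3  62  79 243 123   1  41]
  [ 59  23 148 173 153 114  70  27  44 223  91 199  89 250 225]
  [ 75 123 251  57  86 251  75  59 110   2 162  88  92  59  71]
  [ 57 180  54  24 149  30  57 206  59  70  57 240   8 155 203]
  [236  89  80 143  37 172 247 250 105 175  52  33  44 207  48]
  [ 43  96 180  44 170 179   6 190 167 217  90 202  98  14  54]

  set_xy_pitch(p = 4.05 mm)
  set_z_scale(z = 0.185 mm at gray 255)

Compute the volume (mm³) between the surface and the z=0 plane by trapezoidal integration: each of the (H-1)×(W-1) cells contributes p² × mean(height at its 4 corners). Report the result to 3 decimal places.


191.019

height_mm = gray/255 × 0.185; cell vol = 4.05² × mean(4 corners)
unit = 4.05² × 0.185 / (4×255) = 0.00297496 mm³ per gray-sum
row 0: Σ corner-gray over 14 cells = 8103  → 24.1061
row 1: Σ corner-gray over 14 cells = 8653  → 25.7424
row 2: Σ corner-gray over 14 cells = 8027  → 23.8800
row 3: Σ corner-gray over 14 cells = 7175  → 21.3454
row 4: Σ corner-gray over 14 cells = 6624  → 19.7062
row 5: Σ corner-gray over 14 cells = 6468  → 19.2421
row 6: Σ corner-gray over 14 cells = 5814  → 17.2964
row 7: Σ corner-gray over 14 cells = 6390  → 19.0100
row 8: Σ corner-gray over 14 cells = 6955  → 20.6909
Σ rows: total corner-gray = 64209  → 191.0194 mm³


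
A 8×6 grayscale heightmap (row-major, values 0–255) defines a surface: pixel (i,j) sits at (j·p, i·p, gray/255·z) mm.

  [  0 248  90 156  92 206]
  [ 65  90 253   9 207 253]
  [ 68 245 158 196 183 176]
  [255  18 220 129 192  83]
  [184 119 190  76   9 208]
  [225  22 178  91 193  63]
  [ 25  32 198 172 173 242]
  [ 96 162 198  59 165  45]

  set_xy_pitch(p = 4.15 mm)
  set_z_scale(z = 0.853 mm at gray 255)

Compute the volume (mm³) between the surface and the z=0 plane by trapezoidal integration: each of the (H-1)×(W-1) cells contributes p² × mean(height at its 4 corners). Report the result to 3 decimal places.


285.073

height_mm = gray/255 × 0.853; cell vol = 4.15² × mean(4 corners)
unit = 4.15² × 0.853 / (4×255) = 0.0144027 mm³ per gray-sum
row 0: Σ corner-gray over 5 cells = 2814  → 40.5293
row 1: Σ corner-gray over 5 cells = 3244  → 46.7225
row 2: Σ corner-gray over 5 cells = 3264  → 47.0105
row 3: Σ corner-gray over 5 cells = 2636  → 37.9656
row 4: Σ corner-gray over 5 cells = 2436  → 35.0851
row 5: Σ corner-gray over 5 cells = 2673  → 38.4985
row 6: Σ corner-gray over 5 cells = 2726  → 39.2619
Σ rows: total corner-gray = 19793  → 285.0734 mm³


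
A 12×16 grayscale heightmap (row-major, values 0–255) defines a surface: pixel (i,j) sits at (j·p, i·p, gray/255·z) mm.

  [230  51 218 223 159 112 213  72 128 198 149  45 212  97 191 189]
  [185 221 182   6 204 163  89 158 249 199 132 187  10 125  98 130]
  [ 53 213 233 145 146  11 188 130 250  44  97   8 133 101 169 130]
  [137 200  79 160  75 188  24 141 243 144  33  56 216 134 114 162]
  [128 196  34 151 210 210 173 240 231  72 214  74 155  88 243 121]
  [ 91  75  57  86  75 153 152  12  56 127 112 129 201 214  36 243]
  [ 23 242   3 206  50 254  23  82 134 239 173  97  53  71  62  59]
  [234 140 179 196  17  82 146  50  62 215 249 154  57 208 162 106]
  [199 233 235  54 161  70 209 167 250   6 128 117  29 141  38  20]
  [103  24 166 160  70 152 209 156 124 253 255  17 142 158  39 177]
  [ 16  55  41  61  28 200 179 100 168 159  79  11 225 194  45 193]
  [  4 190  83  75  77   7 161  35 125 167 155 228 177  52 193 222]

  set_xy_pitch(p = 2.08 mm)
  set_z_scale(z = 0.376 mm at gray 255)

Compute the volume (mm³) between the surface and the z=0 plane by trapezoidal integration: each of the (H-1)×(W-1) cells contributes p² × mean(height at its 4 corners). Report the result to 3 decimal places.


138.436

height_mm = gray/255 × 0.376; cell vol = 2.08² × mean(4 corners)
unit = 2.08² × 0.376 / (4×255) = 0.00159483 mm³ per gray-sum
row 0: Σ corner-gray over 15 cells = 8916  → 14.2195
row 1: Σ corner-gray over 15 cells = 8280  → 13.2052
row 2: Σ corner-gray over 15 cells = 7832  → 12.4907
row 3: Σ corner-gray over 15 cells = 8744  → 13.9452
row 4: Σ corner-gray over 15 cells = 8135  → 12.9739
row 5: Σ corner-gray over 15 cells = 6764  → 10.7874
row 6: Σ corner-gray over 15 cells = 7634  → 12.1749
row 7: Σ corner-gray over 15 cells = 8069  → 12.8687
row 8: Σ corner-gray over 15 cells = 8025  → 12.7985
row 9: Σ corner-gray over 15 cells = 7429  → 11.8480
row 10: Σ corner-gray over 15 cells = 6975  → 11.1239
Σ rows: total corner-gray = 86803  → 138.4360 mm³


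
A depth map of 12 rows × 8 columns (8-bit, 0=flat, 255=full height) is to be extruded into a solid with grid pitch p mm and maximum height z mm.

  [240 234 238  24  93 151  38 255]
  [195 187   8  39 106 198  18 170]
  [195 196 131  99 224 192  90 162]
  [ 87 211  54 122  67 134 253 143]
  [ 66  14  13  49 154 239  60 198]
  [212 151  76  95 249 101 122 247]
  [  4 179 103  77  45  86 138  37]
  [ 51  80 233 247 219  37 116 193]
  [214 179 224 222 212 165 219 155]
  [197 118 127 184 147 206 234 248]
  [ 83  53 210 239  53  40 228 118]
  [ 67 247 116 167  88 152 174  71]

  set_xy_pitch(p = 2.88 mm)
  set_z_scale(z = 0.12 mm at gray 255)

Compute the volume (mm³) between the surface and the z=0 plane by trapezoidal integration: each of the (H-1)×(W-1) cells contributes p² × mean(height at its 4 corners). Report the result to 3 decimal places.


42.072

height_mm = gray/255 × 0.12; cell vol = 2.88² × mean(4 corners)
unit = 2.88² × 0.12 / (4×255) = 0.000975812 mm³ per gray-sum
row 0: Σ corner-gray over 7 cells = 3528  → 3.4427
row 1: Σ corner-gray over 7 cells = 3698  → 3.6086
row 2: Σ corner-gray over 7 cells = 4133  → 4.0330
row 3: Σ corner-gray over 7 cells = 3234  → 3.1558
row 4: Σ corner-gray over 7 cells = 3369  → 3.2875
row 5: Σ corner-gray over 7 cells = 3344  → 3.2631
row 6: Σ corner-gray over 7 cells = 3405  → 3.3226
row 7: Σ corner-gray over 7 cells = 4919  → 4.8000
row 8: Σ corner-gray over 7 cells = 5288  → 5.1601
row 9: Σ corner-gray over 7 cells = 4324  → 4.2194
row 10: Σ corner-gray over 7 cells = 3873  → 3.7793
Σ rows: total corner-gray = 43115  → 42.0721 mm³


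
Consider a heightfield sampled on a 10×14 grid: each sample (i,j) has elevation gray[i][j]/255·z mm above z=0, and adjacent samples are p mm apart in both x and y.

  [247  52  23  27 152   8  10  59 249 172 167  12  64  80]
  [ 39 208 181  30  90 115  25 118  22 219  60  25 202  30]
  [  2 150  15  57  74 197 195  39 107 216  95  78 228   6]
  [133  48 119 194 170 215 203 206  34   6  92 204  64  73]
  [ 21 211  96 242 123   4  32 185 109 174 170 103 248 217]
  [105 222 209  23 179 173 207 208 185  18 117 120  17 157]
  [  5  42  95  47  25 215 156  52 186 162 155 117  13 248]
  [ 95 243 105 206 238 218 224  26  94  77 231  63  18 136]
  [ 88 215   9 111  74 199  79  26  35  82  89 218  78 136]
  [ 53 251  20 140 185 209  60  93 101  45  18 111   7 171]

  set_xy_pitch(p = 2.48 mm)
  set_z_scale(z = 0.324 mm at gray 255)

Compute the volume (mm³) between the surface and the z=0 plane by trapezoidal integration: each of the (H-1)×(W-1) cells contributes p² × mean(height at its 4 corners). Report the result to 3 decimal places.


108.621

height_mm = gray/255 × 0.324; cell vol = 2.48² × mean(4 corners)
unit = 2.48² × 0.324 / (4×255) = 0.00195366 mm³ per gray-sum
row 0: Σ corner-gray over 13 cells = 4976  → 9.7214
row 1: Σ corner-gray over 13 cells = 5569  → 10.8799
row 2: Σ corner-gray over 13 cells = 6226  → 12.1635
row 3: Σ corner-gray over 13 cells = 6948  → 13.5740
row 4: Σ corner-gray over 13 cells = 7250  → 14.1640
row 5: Σ corner-gray over 13 cells = 6401  → 12.5054
row 6: Σ corner-gray over 13 cells = 6500  → 12.6988
row 7: Σ corner-gray over 13 cells = 6371  → 12.4467
row 8: Σ corner-gray over 13 cells = 5358  → 10.4677
Σ rows: total corner-gray = 55599  → 108.6213 mm³


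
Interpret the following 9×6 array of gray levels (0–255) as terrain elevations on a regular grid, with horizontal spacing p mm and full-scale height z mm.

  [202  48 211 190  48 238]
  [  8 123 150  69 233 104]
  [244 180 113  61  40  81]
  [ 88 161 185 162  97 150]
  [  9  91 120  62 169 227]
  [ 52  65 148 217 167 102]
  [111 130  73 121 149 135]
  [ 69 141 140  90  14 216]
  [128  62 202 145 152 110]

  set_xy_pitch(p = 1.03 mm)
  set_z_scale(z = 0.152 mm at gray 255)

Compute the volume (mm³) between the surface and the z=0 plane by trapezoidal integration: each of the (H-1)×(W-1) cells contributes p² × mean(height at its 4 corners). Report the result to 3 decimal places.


3.141

height_mm = gray/255 × 0.152; cell vol = 1.03² × mean(4 corners)
unit = 1.03² × 0.152 / (4×255) = 0.000158095 mm³ per gray-sum
row 0: Σ corner-gray over 5 cells = 2696  → 0.4262
row 1: Σ corner-gray over 5 cells = 2375  → 0.3755
row 2: Σ corner-gray over 5 cells = 2561  → 0.4049
row 3: Σ corner-gray over 5 cells = 2568  → 0.4060
row 4: Σ corner-gray over 5 cells = 2468  → 0.3902
row 5: Σ corner-gray over 5 cells = 2540  → 0.4016
row 6: Σ corner-gray over 5 cells = 2247  → 0.3552
row 7: Σ corner-gray over 5 cells = 2415  → 0.3818
Σ rows: total corner-gray = 19870  → 3.1413 mm³


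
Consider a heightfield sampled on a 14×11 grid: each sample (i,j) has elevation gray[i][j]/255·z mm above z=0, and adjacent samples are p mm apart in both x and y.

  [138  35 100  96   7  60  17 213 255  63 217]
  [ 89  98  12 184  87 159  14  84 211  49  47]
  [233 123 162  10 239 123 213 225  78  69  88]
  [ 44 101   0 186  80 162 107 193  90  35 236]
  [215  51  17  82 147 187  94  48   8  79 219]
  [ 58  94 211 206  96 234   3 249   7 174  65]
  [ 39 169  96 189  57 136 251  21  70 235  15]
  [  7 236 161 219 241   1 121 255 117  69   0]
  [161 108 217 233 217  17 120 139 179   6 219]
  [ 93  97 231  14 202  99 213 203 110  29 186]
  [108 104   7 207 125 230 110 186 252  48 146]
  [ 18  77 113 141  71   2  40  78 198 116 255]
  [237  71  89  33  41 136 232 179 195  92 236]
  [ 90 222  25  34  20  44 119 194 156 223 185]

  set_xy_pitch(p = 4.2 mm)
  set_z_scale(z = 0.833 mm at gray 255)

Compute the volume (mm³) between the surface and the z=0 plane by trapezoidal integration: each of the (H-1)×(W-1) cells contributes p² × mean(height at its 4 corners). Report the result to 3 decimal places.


height_mm = gray/255 × 0.833; cell vol = 4.2² × mean(4 corners)
unit = 4.2² × 0.833 / (4×255) = 0.014406 mm³ per gray-sum
row 0: Σ corner-gray over 10 cells = 3979  → 57.3215
row 1: Σ corner-gray over 10 cells = 4737  → 68.2412
row 2: Σ corner-gray over 10 cells = 4993  → 71.9292
row 3: Σ corner-gray over 10 cells = 4048  → 58.3155
row 4: Σ corner-gray over 10 cells = 4531  → 65.2736
row 5: Σ corner-gray over 10 cells = 5173  → 74.5222
row 6: Σ corner-gray over 10 cells = 5349  → 77.0577
row 7: Σ corner-gray over 10 cells = 5699  → 82.0998
row 8: Σ corner-gray over 10 cells = 5527  → 79.6220
row 9: Σ corner-gray over 10 cells = 5467  → 78.7576
row 10: Σ corner-gray over 10 cells = 4737  → 68.2412
row 11: Σ corner-gray over 10 cells = 4554  → 65.6049
row 12: Σ corner-gray over 10 cells = 4958  → 71.4249
Σ rows: total corner-gray = 63752  → 918.4113 mm³

918.411


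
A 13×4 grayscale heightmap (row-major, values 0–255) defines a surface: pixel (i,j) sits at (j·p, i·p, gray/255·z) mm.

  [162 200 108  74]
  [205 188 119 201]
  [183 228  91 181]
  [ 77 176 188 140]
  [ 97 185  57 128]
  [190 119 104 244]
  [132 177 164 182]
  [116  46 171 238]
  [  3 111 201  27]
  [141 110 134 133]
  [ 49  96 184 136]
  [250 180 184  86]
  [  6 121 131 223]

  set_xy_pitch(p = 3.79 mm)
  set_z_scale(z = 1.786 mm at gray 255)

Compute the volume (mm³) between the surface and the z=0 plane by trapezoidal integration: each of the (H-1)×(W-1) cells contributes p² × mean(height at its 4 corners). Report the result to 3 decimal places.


height_mm = gray/255 × 1.786; cell vol = 3.79² × mean(4 corners)
unit = 3.79² × 1.786 / (4×255) = 0.0251513 mm³ per gray-sum
row 0: Σ corner-gray over 3 cells = 1872  → 47.0832
row 1: Σ corner-gray over 3 cells = 2022  → 50.8558
row 2: Σ corner-gray over 3 cells = 1947  → 48.9695
row 3: Σ corner-gray over 3 cells = 1654  → 41.6002
row 4: Σ corner-gray over 3 cells = 1589  → 39.9653
row 5: Σ corner-gray over 3 cells = 1876  → 47.1838
row 6: Σ corner-gray over 3 cells = 1784  → 44.8698
row 7: Σ corner-gray over 3 cells = 1442  → 36.2681
row 8: Σ corner-gray over 3 cells = 1416  → 35.6142
row 9: Σ corner-gray over 3 cells = 1507  → 37.9029
row 10: Σ corner-gray over 3 cells = 1809  → 45.4986
row 11: Σ corner-gray over 3 cells = 1797  → 45.1968
Σ rows: total corner-gray = 20715  → 521.0083 mm³

521.008


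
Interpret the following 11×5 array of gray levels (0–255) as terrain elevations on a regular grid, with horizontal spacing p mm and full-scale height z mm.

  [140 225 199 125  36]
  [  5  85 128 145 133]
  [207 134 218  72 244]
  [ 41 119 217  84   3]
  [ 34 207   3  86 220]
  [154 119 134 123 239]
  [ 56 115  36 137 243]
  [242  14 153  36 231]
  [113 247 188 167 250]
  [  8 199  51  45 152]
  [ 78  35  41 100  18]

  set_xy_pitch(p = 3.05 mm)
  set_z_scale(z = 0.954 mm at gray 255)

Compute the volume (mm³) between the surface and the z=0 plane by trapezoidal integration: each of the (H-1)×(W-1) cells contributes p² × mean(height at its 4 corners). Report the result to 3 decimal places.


173.315

height_mm = gray/255 × 0.954; cell vol = 3.05² × mean(4 corners)
unit = 3.05² × 0.954 / (4×255) = 0.00870057 mm³ per gray-sum
row 0: Σ corner-gray over 4 cells = 2128  → 18.5148
row 1: Σ corner-gray over 4 cells = 2153  → 18.7323
row 2: Σ corner-gray over 4 cells = 2183  → 18.9934
row 3: Σ corner-gray over 4 cells = 1730  → 15.0520
row 4: Σ corner-gray over 4 cells = 1991  → 17.3228
row 5: Σ corner-gray over 4 cells = 2020  → 17.5752
row 6: Σ corner-gray over 4 cells = 1754  → 15.2608
row 7: Σ corner-gray over 4 cells = 2446  → 21.2816
row 8: Σ corner-gray over 4 cells = 2317  → 20.1592
row 9: Σ corner-gray over 4 cells = 1198  → 10.4233
Σ rows: total corner-gray = 19920  → 173.3154 mm³


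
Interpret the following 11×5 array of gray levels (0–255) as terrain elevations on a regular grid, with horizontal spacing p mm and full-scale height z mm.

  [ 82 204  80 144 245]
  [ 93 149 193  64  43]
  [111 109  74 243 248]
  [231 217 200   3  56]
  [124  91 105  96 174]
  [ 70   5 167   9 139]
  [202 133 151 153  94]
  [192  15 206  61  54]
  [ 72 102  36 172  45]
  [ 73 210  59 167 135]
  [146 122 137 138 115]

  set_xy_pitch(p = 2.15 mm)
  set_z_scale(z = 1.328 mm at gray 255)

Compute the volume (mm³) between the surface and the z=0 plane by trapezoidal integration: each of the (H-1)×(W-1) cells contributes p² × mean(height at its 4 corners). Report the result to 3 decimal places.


116.214

height_mm = gray/255 × 1.328; cell vol = 2.15² × mean(4 corners)
unit = 2.15² × 1.328 / (4×255) = 0.00601831 mm³ per gray-sum
row 0: Σ corner-gray over 4 cells = 2131  → 12.8250
row 1: Σ corner-gray over 4 cells = 2159  → 12.9935
row 2: Σ corner-gray over 4 cells = 2338  → 14.0708
row 3: Σ corner-gray over 4 cells = 2009  → 12.0908
row 4: Σ corner-gray over 4 cells = 1453  → 8.7446
row 5: Σ corner-gray over 4 cells = 1741  → 10.4779
row 6: Σ corner-gray over 4 cells = 1980  → 11.9163
row 7: Σ corner-gray over 4 cells = 1547  → 9.3103
row 8: Σ corner-gray over 4 cells = 1817  → 10.9353
row 9: Σ corner-gray over 4 cells = 2135  → 12.8491
Σ rows: total corner-gray = 19310  → 116.2136 mm³


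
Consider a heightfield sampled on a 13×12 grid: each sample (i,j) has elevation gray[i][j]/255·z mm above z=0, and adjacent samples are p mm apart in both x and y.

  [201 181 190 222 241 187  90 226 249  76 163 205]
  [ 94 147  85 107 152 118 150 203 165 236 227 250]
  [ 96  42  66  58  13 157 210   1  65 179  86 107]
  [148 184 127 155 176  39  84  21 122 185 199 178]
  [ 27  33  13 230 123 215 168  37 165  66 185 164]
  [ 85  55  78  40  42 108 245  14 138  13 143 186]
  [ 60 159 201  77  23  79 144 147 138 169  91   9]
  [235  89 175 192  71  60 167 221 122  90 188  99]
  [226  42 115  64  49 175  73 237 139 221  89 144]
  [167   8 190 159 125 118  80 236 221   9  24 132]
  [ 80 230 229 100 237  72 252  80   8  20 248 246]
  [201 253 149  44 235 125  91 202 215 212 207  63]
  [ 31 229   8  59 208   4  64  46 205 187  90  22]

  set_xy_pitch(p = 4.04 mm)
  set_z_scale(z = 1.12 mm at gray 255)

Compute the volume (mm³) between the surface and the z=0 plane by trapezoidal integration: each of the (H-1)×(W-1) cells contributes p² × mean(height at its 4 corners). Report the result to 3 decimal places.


1228.124

height_mm = gray/255 × 1.12; cell vol = 4.04² × mean(4 corners)
unit = 4.04² × 1.12 / (4×255) = 0.0179218 mm³ per gray-sum
row 0: Σ corner-gray over 11 cells = 7580  → 135.8469
row 1: Σ corner-gray over 11 cells = 5481  → 98.2291
row 2: Σ corner-gray over 11 cells = 4867  → 87.2252
row 3: Σ corner-gray over 11 cells = 5571  → 99.8421
row 4: Σ corner-gray over 11 cells = 4684  → 83.9455
row 5: Σ corner-gray over 11 cells = 4548  → 81.5082
row 6: Σ corner-gray over 11 cells = 5609  → 100.5231
row 7: Σ corner-gray over 11 cells = 5862  → 105.0573
row 8: Σ corner-gray over 11 cells = 5417  → 97.0822
row 9: Σ corner-gray over 11 cells = 5917  → 106.0430
row 10: Σ corner-gray over 11 cells = 7008  → 125.5957
row 11: Σ corner-gray over 11 cells = 5983  → 107.2259
Σ rows: total corner-gray = 68527  → 1228.1242 mm³


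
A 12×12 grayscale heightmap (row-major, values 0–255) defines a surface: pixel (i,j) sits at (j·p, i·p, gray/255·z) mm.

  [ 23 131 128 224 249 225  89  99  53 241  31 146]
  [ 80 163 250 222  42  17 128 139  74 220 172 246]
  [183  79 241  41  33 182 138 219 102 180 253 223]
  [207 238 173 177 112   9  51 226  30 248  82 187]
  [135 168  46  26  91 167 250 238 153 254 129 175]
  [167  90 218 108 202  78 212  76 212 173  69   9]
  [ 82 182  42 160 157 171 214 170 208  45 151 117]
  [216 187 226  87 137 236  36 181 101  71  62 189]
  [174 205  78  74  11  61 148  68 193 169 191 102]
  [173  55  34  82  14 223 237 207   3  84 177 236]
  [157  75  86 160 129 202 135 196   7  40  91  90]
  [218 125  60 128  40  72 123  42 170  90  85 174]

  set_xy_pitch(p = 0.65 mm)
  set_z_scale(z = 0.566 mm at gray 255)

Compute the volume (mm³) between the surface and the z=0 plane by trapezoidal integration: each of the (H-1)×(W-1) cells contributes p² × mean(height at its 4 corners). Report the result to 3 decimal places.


15.358

height_mm = gray/255 × 0.566; cell vol = 0.65² × mean(4 corners)
unit = 0.65² × 0.566 / (4×255) = 0.000234446 mm³ per gray-sum
row 0: Σ corner-gray over 11 cells = 6289  → 1.4744
row 1: Σ corner-gray over 11 cells = 6522  → 1.5291
row 2: Σ corner-gray over 11 cells = 6428  → 1.5070
row 3: Σ corner-gray over 11 cells = 6440  → 1.5098
row 4: Σ corner-gray over 11 cells = 6406  → 1.5019
row 5: Σ corner-gray over 11 cells = 6251  → 1.4655
row 6: Σ corner-gray over 11 cells = 6252  → 1.4658
row 7: Σ corner-gray over 11 cells = 5725  → 1.3422
row 8: Σ corner-gray over 11 cells = 5313  → 1.2456
row 9: Σ corner-gray over 11 cells = 5130  → 1.2027
row 10: Σ corner-gray over 11 cells = 4751  → 1.1139
Σ rows: total corner-gray = 65507  → 15.3579 mm³


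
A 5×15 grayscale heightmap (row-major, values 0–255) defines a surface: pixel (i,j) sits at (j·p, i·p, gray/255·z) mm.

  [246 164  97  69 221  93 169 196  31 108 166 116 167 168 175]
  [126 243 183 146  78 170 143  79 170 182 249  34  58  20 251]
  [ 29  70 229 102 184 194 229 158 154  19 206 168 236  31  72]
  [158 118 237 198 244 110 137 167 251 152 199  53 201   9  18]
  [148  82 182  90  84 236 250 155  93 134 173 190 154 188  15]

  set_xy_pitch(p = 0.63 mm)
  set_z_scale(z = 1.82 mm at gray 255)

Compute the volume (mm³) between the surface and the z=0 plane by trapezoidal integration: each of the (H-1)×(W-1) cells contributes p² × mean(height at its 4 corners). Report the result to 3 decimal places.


23.149

height_mm = gray/255 × 1.82; cell vol = 0.63² × mean(4 corners)
unit = 0.63² × 1.82 / (4×255) = 0.000708194 mm³ per gray-sum
row 0: Σ corner-gray over 14 cells = 7838  → 5.5508
row 1: Σ corner-gray over 14 cells = 7948  → 5.6287
row 2: Σ corner-gray over 14 cells = 8389  → 5.9410
row 3: Σ corner-gray over 14 cells = 8513  → 6.0289
Σ rows: total corner-gray = 32688  → 23.1494 mm³


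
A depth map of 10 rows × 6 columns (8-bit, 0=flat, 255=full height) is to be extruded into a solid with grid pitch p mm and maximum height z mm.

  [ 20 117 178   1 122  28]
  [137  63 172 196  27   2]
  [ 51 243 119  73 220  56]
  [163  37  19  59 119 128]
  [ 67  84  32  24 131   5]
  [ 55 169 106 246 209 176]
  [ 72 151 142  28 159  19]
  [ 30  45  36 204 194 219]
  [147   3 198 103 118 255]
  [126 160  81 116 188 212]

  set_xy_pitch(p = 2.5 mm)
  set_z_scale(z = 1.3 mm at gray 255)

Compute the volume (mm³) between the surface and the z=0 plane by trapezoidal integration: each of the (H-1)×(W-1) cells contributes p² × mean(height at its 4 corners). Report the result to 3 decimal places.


height_mm = gray/255 × 1.3; cell vol = 2.5² × mean(4 corners)
unit = 2.5² × 1.3 / (4×255) = 0.00796569 mm³ per gray-sum
row 0: Σ corner-gray over 5 cells = 1939  → 15.4455
row 1: Σ corner-gray over 5 cells = 2472  → 19.6912
row 2: Σ corner-gray over 5 cells = 2176  → 17.3333
row 3: Σ corner-gray over 5 cells = 1373  → 10.9369
row 4: Σ corner-gray over 5 cells = 2305  → 18.3609
row 5: Σ corner-gray over 5 cells = 2742  → 21.8419
row 6: Σ corner-gray over 5 cells = 2258  → 17.9865
row 7: Σ corner-gray over 5 cells = 2453  → 19.5398
row 8: Σ corner-gray over 5 cells = 2674  → 21.3002
Σ rows: total corner-gray = 20392  → 162.4363 mm³

162.436


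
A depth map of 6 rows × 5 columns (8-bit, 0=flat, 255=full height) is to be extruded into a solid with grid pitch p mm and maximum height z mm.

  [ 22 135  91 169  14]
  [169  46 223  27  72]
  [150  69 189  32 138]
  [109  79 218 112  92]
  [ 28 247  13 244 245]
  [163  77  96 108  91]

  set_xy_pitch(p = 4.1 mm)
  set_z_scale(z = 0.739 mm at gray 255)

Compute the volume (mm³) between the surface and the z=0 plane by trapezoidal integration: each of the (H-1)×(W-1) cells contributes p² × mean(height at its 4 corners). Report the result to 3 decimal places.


117.454

height_mm = gray/255 × 0.739; cell vol = 4.1² × mean(4 corners)
unit = 4.1² × 0.739 / (4×255) = 0.012179 mm³ per gray-sum
row 0: Σ corner-gray over 4 cells = 1659  → 20.2050
row 1: Σ corner-gray over 4 cells = 1701  → 20.7165
row 2: Σ corner-gray over 4 cells = 1887  → 22.9818
row 3: Σ corner-gray over 4 cells = 2300  → 28.0117
row 4: Σ corner-gray over 4 cells = 2097  → 25.5394
Σ rows: total corner-gray = 9644  → 117.4544 mm³


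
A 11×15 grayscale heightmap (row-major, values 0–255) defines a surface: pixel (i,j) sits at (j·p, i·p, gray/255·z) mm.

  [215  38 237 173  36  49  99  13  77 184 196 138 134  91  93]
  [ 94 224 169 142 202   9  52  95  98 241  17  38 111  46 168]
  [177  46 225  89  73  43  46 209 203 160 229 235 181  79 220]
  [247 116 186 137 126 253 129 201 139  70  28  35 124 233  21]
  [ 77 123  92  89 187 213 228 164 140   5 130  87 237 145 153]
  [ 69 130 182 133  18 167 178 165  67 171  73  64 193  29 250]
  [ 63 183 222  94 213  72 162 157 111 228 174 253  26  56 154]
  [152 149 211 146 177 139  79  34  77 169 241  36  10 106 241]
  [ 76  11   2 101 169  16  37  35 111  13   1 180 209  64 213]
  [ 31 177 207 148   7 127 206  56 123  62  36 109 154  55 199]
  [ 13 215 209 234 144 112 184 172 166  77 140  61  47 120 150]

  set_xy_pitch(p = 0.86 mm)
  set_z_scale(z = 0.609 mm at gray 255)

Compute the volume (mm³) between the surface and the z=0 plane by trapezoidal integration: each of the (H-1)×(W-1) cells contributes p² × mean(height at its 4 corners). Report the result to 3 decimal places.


30.881

height_mm = gray/255 × 0.609; cell vol = 0.86² × mean(4 corners)
unit = 0.86² × 0.609 / (4×255) = 0.000441585 mm³ per gray-sum
row 0: Σ corner-gray over 14 cells = 6388  → 2.8208
row 1: Σ corner-gray over 14 cells = 7183  → 3.1719
row 2: Σ corner-gray over 14 cells = 7855  → 3.4686
row 3: Σ corner-gray over 14 cells = 7732  → 3.4143
row 4: Σ corner-gray over 14 cells = 7369  → 3.2540
row 5: Σ corner-gray over 14 cells = 7578  → 3.3463
row 6: Σ corner-gray over 14 cells = 7660  → 3.3825
row 7: Σ corner-gray over 14 cells = 5728  → 2.5294
row 8: Σ corner-gray over 14 cells = 5351  → 2.3629
row 9: Σ corner-gray over 14 cells = 7089  → 3.1304
Σ rows: total corner-gray = 69933  → 30.8813 mm³


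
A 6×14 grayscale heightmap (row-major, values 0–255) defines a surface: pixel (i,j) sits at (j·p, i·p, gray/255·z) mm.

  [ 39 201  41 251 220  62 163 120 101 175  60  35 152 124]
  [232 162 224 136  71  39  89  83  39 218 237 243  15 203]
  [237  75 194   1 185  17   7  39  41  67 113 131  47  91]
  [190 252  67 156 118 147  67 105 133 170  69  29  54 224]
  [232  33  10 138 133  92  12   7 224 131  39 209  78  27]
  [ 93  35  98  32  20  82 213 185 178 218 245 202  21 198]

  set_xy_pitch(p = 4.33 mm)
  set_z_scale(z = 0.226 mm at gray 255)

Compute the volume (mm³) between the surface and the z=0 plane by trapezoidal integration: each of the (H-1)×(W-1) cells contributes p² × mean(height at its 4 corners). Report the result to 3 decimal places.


height_mm = gray/255 × 0.226; cell vol = 4.33² × mean(4 corners)
unit = 4.33² × 0.226 / (4×255) = 0.00415417 mm³ per gray-sum
row 0: Σ corner-gray over 13 cells = 6872  → 28.5474
row 1: Σ corner-gray over 13 cells = 5709  → 23.7161
row 2: Σ corner-gray over 13 cells = 5310  → 22.0586
row 3: Σ corner-gray over 13 cells = 5619  → 23.3423
row 4: Σ corner-gray over 13 cells = 5820  → 24.1773
Σ rows: total corner-gray = 29330  → 121.8417 mm³

121.842


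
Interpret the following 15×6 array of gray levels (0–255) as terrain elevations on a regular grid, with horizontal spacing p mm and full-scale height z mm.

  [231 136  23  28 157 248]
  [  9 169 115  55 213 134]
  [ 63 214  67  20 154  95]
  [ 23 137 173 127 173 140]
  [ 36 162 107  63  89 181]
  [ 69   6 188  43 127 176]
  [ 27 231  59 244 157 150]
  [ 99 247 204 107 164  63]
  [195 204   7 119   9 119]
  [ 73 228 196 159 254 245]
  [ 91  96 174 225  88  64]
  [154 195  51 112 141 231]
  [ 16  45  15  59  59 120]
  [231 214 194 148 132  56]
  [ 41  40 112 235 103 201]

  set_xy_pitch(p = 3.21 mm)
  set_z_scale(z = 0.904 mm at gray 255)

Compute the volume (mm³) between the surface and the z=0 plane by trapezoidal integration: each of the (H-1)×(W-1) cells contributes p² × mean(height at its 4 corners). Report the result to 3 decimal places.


height_mm = gray/255 × 0.904; cell vol = 3.21² × mean(4 corners)
unit = 3.21² × 0.904 / (4×255) = 0.00913226 mm³ per gray-sum
row 0: Σ corner-gray over 5 cells = 2414  → 22.0453
row 1: Σ corner-gray over 5 cells = 2315  → 21.1412
row 2: Σ corner-gray over 5 cells = 2451  → 22.3832
row 3: Σ corner-gray over 5 cells = 2442  → 22.3010
row 4: Σ corner-gray over 5 cells = 2032  → 18.5568
row 5: Σ corner-gray over 5 cells = 2532  → 23.1229
row 6: Σ corner-gray over 5 cells = 3165  → 28.9036
row 7: Σ corner-gray over 5 cells = 2598  → 23.7256
row 8: Σ corner-gray over 5 cells = 2984  → 27.2507
row 9: Σ corner-gray over 5 cells = 3313  → 30.2552
row 10: Σ corner-gray over 5 cells = 2704  → 24.6936
row 11: Σ corner-gray over 5 cells = 1875  → 17.1230
row 12: Σ corner-gray over 5 cells = 2155  → 19.6800
row 13: Σ corner-gray over 5 cells = 2885  → 26.3466
Σ rows: total corner-gray = 35865  → 327.5285 mm³

327.529


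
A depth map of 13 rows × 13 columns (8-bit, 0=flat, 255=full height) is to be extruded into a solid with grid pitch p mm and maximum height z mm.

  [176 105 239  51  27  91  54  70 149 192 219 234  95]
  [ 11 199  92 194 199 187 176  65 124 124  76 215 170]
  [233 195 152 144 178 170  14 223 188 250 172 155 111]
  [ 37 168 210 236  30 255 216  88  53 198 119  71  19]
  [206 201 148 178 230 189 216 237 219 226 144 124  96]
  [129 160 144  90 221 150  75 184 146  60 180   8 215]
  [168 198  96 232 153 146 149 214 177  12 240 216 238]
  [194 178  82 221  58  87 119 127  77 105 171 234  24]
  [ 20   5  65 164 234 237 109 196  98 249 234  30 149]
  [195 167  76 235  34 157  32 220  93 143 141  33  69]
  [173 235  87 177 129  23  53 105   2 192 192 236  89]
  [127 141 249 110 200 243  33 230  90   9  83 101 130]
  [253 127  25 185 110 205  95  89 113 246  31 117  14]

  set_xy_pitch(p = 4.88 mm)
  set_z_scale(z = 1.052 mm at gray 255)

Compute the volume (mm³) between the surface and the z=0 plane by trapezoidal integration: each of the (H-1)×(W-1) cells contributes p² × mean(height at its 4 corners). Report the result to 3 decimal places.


height_mm = gray/255 × 1.052; cell vol = 4.88² × mean(4 corners)
unit = 4.88² × 1.052 / (4×255) = 0.0245615 mm³ per gray-sum
row 0: Σ corner-gray over 12 cells = 6616  → 162.4990
row 1: Σ corner-gray over 12 cells = 7509  → 184.4324
row 2: Σ corner-gray over 12 cells = 7370  → 181.0184
row 3: Σ corner-gray over 12 cells = 7870  → 193.2992
row 4: Σ corner-gray over 12 cells = 7706  → 189.2711
row 5: Σ corner-gray over 12 cells = 7252  → 178.1201
row 6: Σ corner-gray over 12 cells = 7208  → 177.0394
row 7: Σ corner-gray over 12 cells = 6547  → 160.8043
row 8: Σ corner-gray over 12 cells = 6337  → 155.6463
row 9: Σ corner-gray over 12 cells = 6050  → 148.5972
row 10: Σ corner-gray over 12 cells = 6359  → 156.1867
row 11: Σ corner-gray over 12 cells = 6188  → 151.9867
Σ rows: total corner-gray = 83012  → 2038.9008 mm³

2038.901


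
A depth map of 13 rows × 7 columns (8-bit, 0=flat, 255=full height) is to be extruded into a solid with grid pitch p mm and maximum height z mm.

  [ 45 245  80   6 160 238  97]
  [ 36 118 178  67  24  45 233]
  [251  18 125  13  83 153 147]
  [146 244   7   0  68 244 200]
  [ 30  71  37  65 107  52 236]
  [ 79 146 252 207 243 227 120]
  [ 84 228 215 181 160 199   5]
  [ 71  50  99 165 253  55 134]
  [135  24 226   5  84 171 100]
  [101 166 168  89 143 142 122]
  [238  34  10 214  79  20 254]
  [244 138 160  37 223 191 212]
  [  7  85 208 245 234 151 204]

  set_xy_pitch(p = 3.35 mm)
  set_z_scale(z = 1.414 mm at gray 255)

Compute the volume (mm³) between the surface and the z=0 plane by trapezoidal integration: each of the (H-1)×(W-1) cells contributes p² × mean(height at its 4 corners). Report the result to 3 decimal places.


574.148

height_mm = gray/255 × 1.414; cell vol = 3.35² × mean(4 corners)
unit = 3.35² × 1.414 / (4×255) = 0.0155575 mm³ per gray-sum
row 0: Σ corner-gray over 6 cells = 2733  → 42.5186
row 1: Σ corner-gray over 6 cells = 2315  → 36.0155
row 2: Σ corner-gray over 6 cells = 2654  → 41.2895
row 3: Σ corner-gray over 6 cells = 2402  → 37.3690
row 4: Σ corner-gray over 6 cells = 3279  → 51.0129
row 5: Σ corner-gray over 6 cells = 4404  → 68.5151
row 6: Σ corner-gray over 6 cells = 3504  → 54.5134
row 7: Σ corner-gray over 6 cells = 2704  → 42.0674
row 8: Σ corner-gray over 6 cells = 2894  → 45.0233
row 9: Σ corner-gray over 6 cells = 2845  → 44.2610
row 10: Σ corner-gray over 6 cells = 3160  → 49.1616
row 11: Σ corner-gray over 6 cells = 4011  → 62.4010
Σ rows: total corner-gray = 36905  → 574.1483 mm³


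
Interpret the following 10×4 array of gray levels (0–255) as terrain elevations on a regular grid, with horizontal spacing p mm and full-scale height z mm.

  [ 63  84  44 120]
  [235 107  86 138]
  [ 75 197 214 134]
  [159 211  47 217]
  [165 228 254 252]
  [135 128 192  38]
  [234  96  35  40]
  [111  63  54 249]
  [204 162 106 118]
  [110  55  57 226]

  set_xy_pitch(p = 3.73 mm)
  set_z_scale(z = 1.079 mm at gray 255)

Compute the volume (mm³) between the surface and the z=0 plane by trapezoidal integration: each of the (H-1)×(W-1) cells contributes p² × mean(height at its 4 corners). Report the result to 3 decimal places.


216.747

height_mm = gray/255 × 1.079; cell vol = 3.73² × mean(4 corners)
unit = 3.73² × 1.079 / (4×255) = 0.0147177 mm³ per gray-sum
row 0: Σ corner-gray over 3 cells = 1198  → 17.6318
row 1: Σ corner-gray over 3 cells = 1790  → 26.3446
row 2: Σ corner-gray over 3 cells = 1923  → 28.3021
row 3: Σ corner-gray over 3 cells = 2273  → 33.4533
row 4: Σ corner-gray over 3 cells = 2194  → 32.2906
row 5: Σ corner-gray over 3 cells = 1349  → 19.8541
row 6: Σ corner-gray over 3 cells = 1130  → 16.6310
row 7: Σ corner-gray over 3 cells = 1452  → 21.3701
row 8: Σ corner-gray over 3 cells = 1418  → 20.8697
Σ rows: total corner-gray = 14727  → 216.7471 mm³


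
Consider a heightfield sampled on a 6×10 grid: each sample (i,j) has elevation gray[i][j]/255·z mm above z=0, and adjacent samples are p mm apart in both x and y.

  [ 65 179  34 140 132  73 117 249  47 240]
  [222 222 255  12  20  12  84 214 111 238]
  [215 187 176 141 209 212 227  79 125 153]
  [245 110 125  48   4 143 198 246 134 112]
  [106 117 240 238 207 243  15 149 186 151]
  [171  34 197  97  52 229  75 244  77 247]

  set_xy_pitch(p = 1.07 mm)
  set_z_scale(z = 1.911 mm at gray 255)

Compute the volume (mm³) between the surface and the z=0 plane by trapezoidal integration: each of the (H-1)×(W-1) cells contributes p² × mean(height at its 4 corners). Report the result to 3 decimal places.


height_mm = gray/255 × 1.911; cell vol = 1.07² × mean(4 corners)
unit = 1.07² × 1.911 / (4×255) = 0.002145 mm³ per gray-sum
row 0: Σ corner-gray over 9 cells = 4567  → 9.7962
row 1: Σ corner-gray over 9 cells = 5400  → 11.5830
row 2: Σ corner-gray over 9 cells = 5453  → 11.6967
row 3: Σ corner-gray over 9 cells = 5420  → 11.6259
row 4: Σ corner-gray over 9 cells = 5475  → 11.7439
Σ rows: total corner-gray = 26315  → 56.4458 mm³

56.446


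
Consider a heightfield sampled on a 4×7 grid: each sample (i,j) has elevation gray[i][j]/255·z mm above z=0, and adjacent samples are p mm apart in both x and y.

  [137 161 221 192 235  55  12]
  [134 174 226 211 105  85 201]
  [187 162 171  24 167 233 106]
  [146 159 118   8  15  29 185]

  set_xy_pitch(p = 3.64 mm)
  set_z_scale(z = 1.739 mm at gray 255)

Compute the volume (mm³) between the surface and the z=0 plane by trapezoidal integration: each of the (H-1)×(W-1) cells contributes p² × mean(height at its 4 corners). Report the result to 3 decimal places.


233.889

height_mm = gray/255 × 1.739; cell vol = 3.64² × mean(4 corners)
unit = 3.64² × 1.739 / (4×255) = 0.0225893 mm³ per gray-sum
row 0: Σ corner-gray over 6 cells = 3814  → 86.1555
row 1: Σ corner-gray over 6 cells = 3744  → 84.5742
row 2: Σ corner-gray over 6 cells = 2796  → 63.1596
Σ rows: total corner-gray = 10354  → 233.8893 mm³
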